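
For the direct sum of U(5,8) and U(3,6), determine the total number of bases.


Bases of a direct sum M1 + M2: |B| = |B(M1)| * |B(M2)|.
|B(U(5,8))| = C(8,5) = 56.
|B(U(3,6))| = C(6,3) = 20.
Total bases = 56 * 20 = 1120.

1120


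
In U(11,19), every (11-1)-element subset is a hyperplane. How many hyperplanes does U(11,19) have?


Hyperplanes of U(11,19) are flats of rank 10.
In a uniform matroid, these are exactly the (10)-element subsets.
Count = C(19,10) = 92378.

92378


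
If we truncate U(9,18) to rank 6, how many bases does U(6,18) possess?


Truncating U(9,18) to rank 6 gives U(6,18).
Bases of U(6,18) are all 6-element subsets of 18 elements.
Number of bases = C(18,6) = 18! / (6! * 12!) = 18564.

18564


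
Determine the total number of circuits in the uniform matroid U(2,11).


In U(2,11), circuits are the (3)-element subsets.
Any set of 3 elements is dependent, and removing any one element gives
an independent set of size 2, so it is a minimal dependent set.
Number of circuits = C(11,3) = (11 * 10 * 9) / (1 * 2 * 3) = 165.

165


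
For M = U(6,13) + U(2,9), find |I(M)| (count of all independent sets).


For a direct sum, |I(M1+M2)| = |I(M1)| * |I(M2)|.
|I(U(6,13))| = sum C(13,k) for k=0..6 = 4096.
|I(U(2,9))| = sum C(9,k) for k=0..2 = 46.
Total = 4096 * 46 = 188416.

188416


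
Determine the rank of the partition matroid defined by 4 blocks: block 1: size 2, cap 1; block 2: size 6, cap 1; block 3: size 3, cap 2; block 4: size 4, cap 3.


Rank of a partition matroid = sum of min(|Si|, ci) for each block.
= min(2,1) + min(6,1) + min(3,2) + min(4,3)
= 1 + 1 + 2 + 3
= 7.

7


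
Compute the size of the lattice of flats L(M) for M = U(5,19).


Flats of U(5,19): every subset of size < 5 is a flat, plus E itself.
Count = C(19,0) + C(19,1) + C(19,2) + C(19,3) + C(19,4) + 1
     = 1 + 19 + 171 + 969 + 3876 + 1
     = 5037.

5037


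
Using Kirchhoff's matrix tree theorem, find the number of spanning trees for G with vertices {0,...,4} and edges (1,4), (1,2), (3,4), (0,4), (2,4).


By Kirchhoff's matrix tree theorem, the number of spanning trees equals
the determinant of any cofactor of the Laplacian matrix L.
G has 5 vertices and 5 edges.
Computing the (4 x 4) cofactor determinant gives 3.

3


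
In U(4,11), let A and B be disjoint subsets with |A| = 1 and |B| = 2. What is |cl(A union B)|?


|A union B| = 1 + 2 = 3 (disjoint).
In U(4,11), cl(S) = S if |S| < 4, else cl(S) = E.
Since 3 < 4, cl(A union B) = A union B.
|cl(A union B)| = 3.

3


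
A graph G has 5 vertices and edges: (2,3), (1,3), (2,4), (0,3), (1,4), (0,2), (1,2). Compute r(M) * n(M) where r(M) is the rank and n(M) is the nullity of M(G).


r(M) = |V| - c = 5 - 1 = 4.
nullity = |E| - r(M) = 7 - 4 = 3.
Product = 4 * 3 = 12.

12


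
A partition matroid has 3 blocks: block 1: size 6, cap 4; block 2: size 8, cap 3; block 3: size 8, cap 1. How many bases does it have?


A basis picks exactly ci elements from block i.
Number of bases = product of C(|Si|, ci).
= C(6,4) * C(8,3) * C(8,1)
= 15 * 56 * 8
= 6720.

6720


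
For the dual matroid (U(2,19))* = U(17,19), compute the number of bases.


The dual of U(r,n) is U(n-r, n) = U(17,19).
Bases of U(17,19) are all (17)-element subsets.
|B(M*)| = C(19,17) = 171.

171


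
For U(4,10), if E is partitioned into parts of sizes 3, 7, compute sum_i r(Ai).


r(Ai) = min(|Ai|, 4) for each part.
Sum = min(3,4) + min(7,4)
    = 3 + 4
    = 7.

7


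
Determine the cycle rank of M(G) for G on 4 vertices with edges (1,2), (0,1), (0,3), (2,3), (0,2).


Cycle rank (nullity) = |E| - r(M) = |E| - (|V| - c).
|E| = 5, |V| = 4, c = 1.
Nullity = 5 - (4 - 1) = 5 - 3 = 2.

2


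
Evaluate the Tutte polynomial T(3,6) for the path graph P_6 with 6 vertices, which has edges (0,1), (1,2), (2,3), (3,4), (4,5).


A path on 6 vertices is a tree with 5 edges.
T(x,y) = x^(5) for any tree.
T(3,6) = 3^5 = 243.

243


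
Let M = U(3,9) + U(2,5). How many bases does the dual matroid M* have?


(M1+M2)* = M1* + M2*.
M1* = U(6,9), bases: C(9,6) = 84.
M2* = U(3,5), bases: C(5,3) = 10.
|B(M*)| = 84 * 10 = 840.

840


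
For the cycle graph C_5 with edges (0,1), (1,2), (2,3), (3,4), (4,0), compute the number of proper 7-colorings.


P(C_5, k) = (k-1)^5 + (-1)^5*(k-1).
P(7) = (6)^5 - 6
= 7776 - 6 = 7770.

7770


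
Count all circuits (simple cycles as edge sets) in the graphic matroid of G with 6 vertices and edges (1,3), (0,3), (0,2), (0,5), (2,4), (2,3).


A circuit in a graphic matroid = edge set of a simple cycle.
G has 6 vertices and 6 edges.
Enumerating all minimal edge subsets forming cycles...
Total circuits found: 1.

1


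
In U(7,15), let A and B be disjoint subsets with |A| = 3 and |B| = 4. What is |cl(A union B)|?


|A union B| = 3 + 4 = 7 (disjoint).
In U(7,15), cl(S) = S if |S| < 7, else cl(S) = E.
Since 7 >= 7, cl(A union B) = E.
|cl(A union B)| = 15.

15


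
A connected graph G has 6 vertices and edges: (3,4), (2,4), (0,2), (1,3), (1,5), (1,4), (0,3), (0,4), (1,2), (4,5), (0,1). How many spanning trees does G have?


By Kirchhoff's matrix tree theorem, the number of spanning trees equals
the determinant of any cofactor of the Laplacian matrix L.
G has 6 vertices and 11 edges.
Computing the (5 x 5) cofactor determinant gives 180.

180


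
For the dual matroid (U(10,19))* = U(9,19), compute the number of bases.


The dual of U(r,n) is U(n-r, n) = U(9,19).
Bases of U(9,19) are all (9)-element subsets.
|B(M*)| = C(19,9) = 19! / (9! * 10!) = 92378.

92378


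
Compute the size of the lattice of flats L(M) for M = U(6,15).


Flats of U(6,15): every subset of size < 6 is a flat, plus E itself.
Count = (15 choose 0) + (15 choose 1) + (15 choose 2) + (15 choose 3) + (15 choose 4) + (15 choose 5) + 1
     = 1 + 15 + 105 + 455 + 1365 + 3003 + 1
     = 4945.

4945


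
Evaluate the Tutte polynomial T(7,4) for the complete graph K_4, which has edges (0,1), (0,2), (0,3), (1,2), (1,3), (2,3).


T(K_4; x,y) = x^3 + 3x^2 + 4xy + 2x + y^3 + 3y^2 + 2y.
Substituting x=7, y=4:
= 343 + 147 + 112 + 14 + 64 + 48 + 8
= 736.

736


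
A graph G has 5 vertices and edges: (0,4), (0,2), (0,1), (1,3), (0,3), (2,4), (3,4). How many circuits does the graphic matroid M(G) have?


A circuit in a graphic matroid = edge set of a simple cycle.
G has 5 vertices and 7 edges.
Enumerating all minimal edge subsets forming cycles...
Total circuits found: 6.

6


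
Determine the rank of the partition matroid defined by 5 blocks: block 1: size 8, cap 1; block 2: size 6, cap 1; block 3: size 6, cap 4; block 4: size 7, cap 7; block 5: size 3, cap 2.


Rank of a partition matroid = sum of min(|Si|, ci) for each block.
= min(8,1) + min(6,1) + min(6,4) + min(7,7) + min(3,2)
= 1 + 1 + 4 + 7 + 2
= 15.

15


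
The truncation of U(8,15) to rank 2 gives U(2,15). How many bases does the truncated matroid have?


Truncating U(8,15) to rank 2 gives U(2,15).
Bases of U(2,15) are all 2-element subsets of 15 elements.
Number of bases = C(15,2) = 15! / (2! * 13!) = 105.

105


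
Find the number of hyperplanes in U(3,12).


Hyperplanes of U(3,12) are flats of rank 2.
In a uniform matroid, these are exactly the (2)-element subsets.
Count = C(12,2) = 12! / (2! * 10!) = 66.

66


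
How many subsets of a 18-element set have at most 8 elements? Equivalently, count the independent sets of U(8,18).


Independent sets of U(8,18) are all subsets of size <= 8.
Count = C(18,0) + C(18,1) + C(18,2) + C(18,3) + C(18,4) + C(18,5) + C(18,6) + C(18,7) + C(18,8)
     = 1 + 18 + 153 + 816 + 3060 + 8568 + 18564 + 31824 + 43758
     = 106762.

106762


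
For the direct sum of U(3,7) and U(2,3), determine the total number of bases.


Bases of a direct sum M1 + M2: |B| = |B(M1)| * |B(M2)|.
|B(U(3,7))| = C(7,3) = 35.
|B(U(2,3))| = C(3,2) = 3.
Total bases = 35 * 3 = 105.

105


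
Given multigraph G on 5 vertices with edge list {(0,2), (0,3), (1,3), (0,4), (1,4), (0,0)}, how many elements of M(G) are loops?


In a graphic matroid, a loop is a self-loop edge (u,u) with rank 0.
Examining all 6 edges for self-loops...
Self-loops found: (0,0)
Number of loops = 1.

1


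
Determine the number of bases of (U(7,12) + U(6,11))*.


(M1+M2)* = M1* + M2*.
M1* = U(5,12), bases: C(12,5) = 792.
M2* = U(5,11), bases: C(11,5) = 462.
|B(M*)| = 792 * 462 = 365904.

365904


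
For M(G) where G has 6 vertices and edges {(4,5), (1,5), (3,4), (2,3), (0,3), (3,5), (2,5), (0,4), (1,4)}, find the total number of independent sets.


An independent set in a graphic matroid is an acyclic edge subset.
G has 6 vertices and 9 edges.
Enumerate all 2^9 = 512 subsets, checking for acyclicity.
Total independent sets = 279.

279


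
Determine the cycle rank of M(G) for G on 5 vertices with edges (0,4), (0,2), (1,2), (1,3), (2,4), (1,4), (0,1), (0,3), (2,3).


Cycle rank (nullity) = |E| - r(M) = |E| - (|V| - c).
|E| = 9, |V| = 5, c = 1.
Nullity = 9 - (5 - 1) = 9 - 4 = 5.

5


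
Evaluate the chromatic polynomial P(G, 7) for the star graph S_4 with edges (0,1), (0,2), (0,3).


P(tree, k) = k * (k-1)^(3) for any tree on 4 vertices.
P(7) = 7 * 6^3 = 7 * 216 = 1512.

1512


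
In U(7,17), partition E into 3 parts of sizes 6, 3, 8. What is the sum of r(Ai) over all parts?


r(Ai) = min(|Ai|, 7) for each part.
Sum = min(6,7) + min(3,7) + min(8,7)
    = 6 + 3 + 7
    = 16.

16


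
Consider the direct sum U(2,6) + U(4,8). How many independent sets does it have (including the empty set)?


For a direct sum, |I(M1+M2)| = |I(M1)| * |I(M2)|.
|I(U(2,6))| = sum C(6,k) for k=0..2 = 22.
|I(U(4,8))| = sum C(8,k) for k=0..4 = 163.
Total = 22 * 163 = 3586.

3586


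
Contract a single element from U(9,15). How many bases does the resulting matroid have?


Contracting e from U(9,15) gives U(8,14).
Bases of U(8,14) = C(14,8) = 3003.

3003


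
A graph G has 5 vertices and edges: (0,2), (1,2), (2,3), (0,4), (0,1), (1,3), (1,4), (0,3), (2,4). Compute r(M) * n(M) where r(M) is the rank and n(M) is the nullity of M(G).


r(M) = |V| - c = 5 - 1 = 4.
nullity = |E| - r(M) = 9 - 4 = 5.
Product = 4 * 5 = 20.

20


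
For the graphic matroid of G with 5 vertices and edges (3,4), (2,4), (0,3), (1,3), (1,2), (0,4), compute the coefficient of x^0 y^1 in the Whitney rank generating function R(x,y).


R(x,y) = sum over A in 2^E of x^(r(E)-r(A)) * y^(|A|-r(A)).
G has 5 vertices, 6 edges. r(E) = 4.
Enumerate all 2^6 = 64 subsets.
Count subsets with r(E)-r(A)=0 and |A|-r(A)=1: 6.

6


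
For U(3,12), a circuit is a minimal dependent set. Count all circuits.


In U(3,12), circuits are the (4)-element subsets.
Any set of 4 elements is dependent, and removing any one element gives
an independent set of size 3, so it is a minimal dependent set.
Number of circuits = C(12,4) = (12 * 11 * 10 * 9) / (1 * 2 * 3 * 4) = 495.

495


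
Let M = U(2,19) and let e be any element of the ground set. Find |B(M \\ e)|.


Deleting e from U(2,19) gives U(2,18) since n > r.
Bases of U(2,18) = (18 choose 2) = 153.

153


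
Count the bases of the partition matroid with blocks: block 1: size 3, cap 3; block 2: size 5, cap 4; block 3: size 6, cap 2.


A basis picks exactly ci elements from block i.
Number of bases = product of C(|Si|, ci).
= C(3,3) * C(5,4) * C(6,2)
= 1 * 5 * 15
= 75.

75


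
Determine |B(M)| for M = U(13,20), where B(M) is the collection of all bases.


Bases of U(13,20) are all 13-element subsets of the 20-element ground set.
Number of bases = C(20,13).
(20 choose 13) = 77520.

77520


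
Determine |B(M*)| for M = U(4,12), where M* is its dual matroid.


The dual of U(r,n) is U(n-r, n) = U(8,12).
Bases of U(8,12) are all (8)-element subsets.
|B(M*)| = C(12,8) = 12! / (8! * 4!) = 495.

495


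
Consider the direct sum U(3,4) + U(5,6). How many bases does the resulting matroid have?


Bases of a direct sum M1 + M2: |B| = |B(M1)| * |B(M2)|.
|B(U(3,4))| = C(4,3) = 4.
|B(U(5,6))| = C(6,5) = 6.
Total bases = 4 * 6 = 24.

24


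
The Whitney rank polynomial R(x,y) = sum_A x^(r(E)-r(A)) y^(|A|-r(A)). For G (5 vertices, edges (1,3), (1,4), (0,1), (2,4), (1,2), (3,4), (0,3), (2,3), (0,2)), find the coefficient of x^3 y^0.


R(x,y) = sum over A in 2^E of x^(r(E)-r(A)) * y^(|A|-r(A)).
G has 5 vertices, 9 edges. r(E) = 4.
Enumerate all 2^9 = 512 subsets.
Count subsets with r(E)-r(A)=3 and |A|-r(A)=0: 9.

9


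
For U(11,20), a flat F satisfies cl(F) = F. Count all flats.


Flats of U(11,20): every subset of size < 11 is a flat, plus E itself.
Count = (20 choose 0) + (20 choose 1) + (20 choose 2) + (20 choose 3) + (20 choose 4) + (20 choose 5) + (20 choose 6) + (20 choose 7) + (20 choose 8) + (20 choose 9) + (20 choose 10) + 1
     = 1 + 20 + 190 + 1140 + 4845 + 15504 + 38760 + 77520 + 125970 + 167960 + 184756 + 1
     = 616667.

616667


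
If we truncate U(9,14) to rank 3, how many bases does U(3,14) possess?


Truncating U(9,14) to rank 3 gives U(3,14).
Bases of U(3,14) are all 3-element subsets of 14 elements.
Number of bases = (14 choose 3) = 364.

364


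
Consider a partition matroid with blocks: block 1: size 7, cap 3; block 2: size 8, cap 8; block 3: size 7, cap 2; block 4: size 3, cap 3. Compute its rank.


Rank of a partition matroid = sum of min(|Si|, ci) for each block.
= min(7,3) + min(8,8) + min(7,2) + min(3,3)
= 3 + 8 + 2 + 3
= 16.

16


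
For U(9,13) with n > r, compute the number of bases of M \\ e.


Deleting e from U(9,13) gives U(9,12) since n > r.
Bases of U(9,12) = C(12,9) = 220.

220


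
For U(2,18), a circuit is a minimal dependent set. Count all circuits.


In U(2,18), circuits are the (3)-element subsets.
Any set of 3 elements is dependent, and removing any one element gives
an independent set of size 2, so it is a minimal dependent set.
Number of circuits = (18 choose 3) = 816.

816


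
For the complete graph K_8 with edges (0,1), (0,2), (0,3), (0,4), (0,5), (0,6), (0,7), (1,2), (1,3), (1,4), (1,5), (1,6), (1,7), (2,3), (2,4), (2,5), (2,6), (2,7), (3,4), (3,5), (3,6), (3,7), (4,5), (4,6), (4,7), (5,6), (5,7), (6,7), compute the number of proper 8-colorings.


P(K_8, k) = k(k-1)(k-2)...(k-7).
P(8) = (8) * (7) * (6) * (5) * (4) * (3) * (2) * (1) = 40320.

40320


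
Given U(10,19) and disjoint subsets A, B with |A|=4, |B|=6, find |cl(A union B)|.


|A union B| = 4 + 6 = 10 (disjoint).
In U(10,19), cl(S) = S if |S| < 10, else cl(S) = E.
Since 10 >= 10, cl(A union B) = E.
|cl(A union B)| = 19.

19


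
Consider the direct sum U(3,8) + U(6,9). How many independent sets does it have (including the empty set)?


For a direct sum, |I(M1+M2)| = |I(M1)| * |I(M2)|.
|I(U(3,8))| = sum C(8,k) for k=0..3 = 93.
|I(U(6,9))| = sum C(9,k) for k=0..6 = 466.
Total = 93 * 466 = 43338.

43338


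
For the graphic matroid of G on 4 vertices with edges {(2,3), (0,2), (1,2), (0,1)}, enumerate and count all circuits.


A circuit in a graphic matroid = edge set of a simple cycle.
G has 4 vertices and 4 edges.
Enumerating all minimal edge subsets forming cycles...
Total circuits found: 1.

1


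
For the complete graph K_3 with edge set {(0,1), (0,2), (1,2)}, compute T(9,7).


T(K_3; x,y) = x^2 + x + y.
T(9,7) = 81 + 9 + 7 = 97.

97


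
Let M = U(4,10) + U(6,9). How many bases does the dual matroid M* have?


(M1+M2)* = M1* + M2*.
M1* = U(6,10), bases: C(10,6) = 210.
M2* = U(3,9), bases: C(9,3) = 84.
|B(M*)| = 210 * 84 = 17640.

17640


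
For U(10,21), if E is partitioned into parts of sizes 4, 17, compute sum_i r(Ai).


r(Ai) = min(|Ai|, 10) for each part.
Sum = min(4,10) + min(17,10)
    = 4 + 10
    = 14.

14


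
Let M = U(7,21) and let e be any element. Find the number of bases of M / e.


Contracting e from U(7,21) gives U(6,20).
Bases of U(6,20) = (20 choose 6) = 38760.

38760


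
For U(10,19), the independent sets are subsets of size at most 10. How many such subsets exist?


Independent sets of U(10,19) are all subsets of size <= 10.
Count = (19 choose 0) + (19 choose 1) + (19 choose 2) + (19 choose 3) + (19 choose 4) + (19 choose 5) + (19 choose 6) + (19 choose 7) + (19 choose 8) + (19 choose 9) + (19 choose 10)
     = 1 + 19 + 171 + 969 + 3876 + 11628 + 27132 + 50388 + 75582 + 92378 + 92378
     = 354522.

354522


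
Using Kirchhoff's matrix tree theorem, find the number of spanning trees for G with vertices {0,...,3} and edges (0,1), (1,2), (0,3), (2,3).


By Kirchhoff's matrix tree theorem, the number of spanning trees equals
the determinant of any cofactor of the Laplacian matrix L.
G has 4 vertices and 4 edges.
Computing the (3 x 3) cofactor determinant gives 4.

4


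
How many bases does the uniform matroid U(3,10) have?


Bases of U(3,10) are all 3-element subsets of the 10-element ground set.
Number of bases = C(10,3).
C(10,3) = 10! / (3! * 7!) = 120.

120


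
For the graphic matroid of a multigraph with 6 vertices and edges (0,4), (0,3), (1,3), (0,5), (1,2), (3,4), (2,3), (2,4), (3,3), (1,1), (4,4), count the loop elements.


In a graphic matroid, a loop is a self-loop edge (u,u) with rank 0.
Examining all 11 edges for self-loops...
Self-loops found: (3,3), (1,1), (4,4)
Number of loops = 3.

3


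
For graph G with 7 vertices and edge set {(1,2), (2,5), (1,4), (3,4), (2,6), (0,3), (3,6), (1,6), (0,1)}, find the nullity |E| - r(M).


Cycle rank (nullity) = |E| - r(M) = |E| - (|V| - c).
|E| = 9, |V| = 7, c = 1.
Nullity = 9 - (7 - 1) = 9 - 6 = 3.

3


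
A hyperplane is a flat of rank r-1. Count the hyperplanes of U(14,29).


Hyperplanes of U(14,29) are flats of rank 13.
In a uniform matroid, these are exactly the (13)-element subsets.
Count = (29 choose 13) = 67863915.

67863915


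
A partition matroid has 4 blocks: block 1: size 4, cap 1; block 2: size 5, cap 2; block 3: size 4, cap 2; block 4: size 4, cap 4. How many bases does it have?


A basis picks exactly ci elements from block i.
Number of bases = product of C(|Si|, ci).
= C(4,1) * C(5,2) * C(4,2) * C(4,4)
= 4 * 10 * 6 * 1
= 240.

240


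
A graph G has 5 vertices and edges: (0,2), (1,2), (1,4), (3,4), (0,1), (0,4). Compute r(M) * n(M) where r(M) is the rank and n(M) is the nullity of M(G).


r(M) = |V| - c = 5 - 1 = 4.
nullity = |E| - r(M) = 6 - 4 = 2.
Product = 4 * 2 = 8.

8


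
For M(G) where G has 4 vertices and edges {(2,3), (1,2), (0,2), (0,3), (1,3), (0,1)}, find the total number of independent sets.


An independent set in a graphic matroid is an acyclic edge subset.
G has 4 vertices and 6 edges.
Enumerate all 2^6 = 64 subsets, checking for acyclicity.
Total independent sets = 38.

38


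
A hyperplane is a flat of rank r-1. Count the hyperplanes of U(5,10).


Hyperplanes of U(5,10) are flats of rank 4.
In a uniform matroid, these are exactly the (4)-element subsets.
Count = C(10,4) = (10 * 9 * 8 * 7) / (1 * 2 * 3 * 4) = 210.

210


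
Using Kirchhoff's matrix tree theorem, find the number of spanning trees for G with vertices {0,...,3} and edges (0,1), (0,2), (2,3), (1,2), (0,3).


By Kirchhoff's matrix tree theorem, the number of spanning trees equals
the determinant of any cofactor of the Laplacian matrix L.
G has 4 vertices and 5 edges.
Computing the (3 x 3) cofactor determinant gives 8.

8


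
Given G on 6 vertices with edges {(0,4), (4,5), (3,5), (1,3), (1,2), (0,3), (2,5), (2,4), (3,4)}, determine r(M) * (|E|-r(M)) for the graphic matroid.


r(M) = |V| - c = 6 - 1 = 5.
nullity = |E| - r(M) = 9 - 5 = 4.
Product = 5 * 4 = 20.

20


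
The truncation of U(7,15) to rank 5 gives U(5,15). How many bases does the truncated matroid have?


Truncating U(7,15) to rank 5 gives U(5,15).
Bases of U(5,15) are all 5-element subsets of 15 elements.
Number of bases = (15 choose 5) = 3003.

3003


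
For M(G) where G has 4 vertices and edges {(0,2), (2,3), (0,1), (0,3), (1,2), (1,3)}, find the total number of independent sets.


An independent set in a graphic matroid is an acyclic edge subset.
G has 4 vertices and 6 edges.
Enumerate all 2^6 = 64 subsets, checking for acyclicity.
Total independent sets = 38.

38


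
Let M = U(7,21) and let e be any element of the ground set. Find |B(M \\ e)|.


Deleting e from U(7,21) gives U(7,20) since n > r.
Bases of U(7,20) = C(20,7) = 77520.

77520


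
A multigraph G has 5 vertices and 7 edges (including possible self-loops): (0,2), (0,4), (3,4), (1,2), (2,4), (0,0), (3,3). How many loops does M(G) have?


In a graphic matroid, a loop is a self-loop edge (u,u) with rank 0.
Examining all 7 edges for self-loops...
Self-loops found: (0,0), (3,3)
Number of loops = 2.

2


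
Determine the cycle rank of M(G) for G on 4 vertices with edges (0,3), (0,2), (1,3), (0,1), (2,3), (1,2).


Cycle rank (nullity) = |E| - r(M) = |E| - (|V| - c).
|E| = 6, |V| = 4, c = 1.
Nullity = 6 - (4 - 1) = 6 - 3 = 3.

3


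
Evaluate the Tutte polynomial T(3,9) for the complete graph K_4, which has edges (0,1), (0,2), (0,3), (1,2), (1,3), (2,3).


T(K_4; x,y) = x^3 + 3x^2 + 4xy + 2x + y^3 + 3y^2 + 2y.
Substituting x=3, y=9:
= 27 + 27 + 108 + 6 + 729 + 243 + 18
= 1158.

1158


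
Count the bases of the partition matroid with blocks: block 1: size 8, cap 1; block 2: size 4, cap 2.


A basis picks exactly ci elements from block i.
Number of bases = product of C(|Si|, ci).
= C(8,1) * C(4,2)
= 8 * 6
= 48.

48


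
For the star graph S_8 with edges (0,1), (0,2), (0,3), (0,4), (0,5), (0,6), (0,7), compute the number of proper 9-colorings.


P(tree, k) = k * (k-1)^(7) for any tree on 8 vertices.
P(9) = 9 * 8^7 = 9 * 2097152 = 18874368.

18874368


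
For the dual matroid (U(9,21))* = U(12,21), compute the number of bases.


The dual of U(r,n) is U(n-r, n) = U(12,21).
Bases of U(12,21) are all (12)-element subsets.
|B(M*)| = (21 choose 12) = 293930.

293930


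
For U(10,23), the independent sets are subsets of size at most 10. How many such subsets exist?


Independent sets of U(10,23) are all subsets of size <= 10.
Count = C(23,0) + C(23,1) + C(23,2) + C(23,3) + C(23,4) + C(23,5) + C(23,6) + C(23,7) + C(23,8) + C(23,9) + C(23,10)
     = 1 + 23 + 253 + 1771 + 8855 + 33649 + 100947 + 245157 + 490314 + 817190 + 1144066
     = 2842226.

2842226


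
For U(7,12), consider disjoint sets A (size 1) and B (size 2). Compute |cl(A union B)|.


|A union B| = 1 + 2 = 3 (disjoint).
In U(7,12), cl(S) = S if |S| < 7, else cl(S) = E.
Since 3 < 7, cl(A union B) = A union B.
|cl(A union B)| = 3.

3


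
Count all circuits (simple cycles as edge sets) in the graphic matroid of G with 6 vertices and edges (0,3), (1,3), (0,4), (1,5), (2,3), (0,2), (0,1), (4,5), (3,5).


A circuit in a graphic matroid = edge set of a simple cycle.
G has 6 vertices and 9 edges.
Enumerating all minimal edge subsets forming cycles...
Total circuits found: 12.

12


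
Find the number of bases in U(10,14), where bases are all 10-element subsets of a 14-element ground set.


Bases of U(10,14) are all 10-element subsets of the 14-element ground set.
Number of bases = C(14,10).
C(14,10) = 14! / (10! * 4!) = 1001.

1001


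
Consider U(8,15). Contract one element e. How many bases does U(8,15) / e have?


Contracting e from U(8,15) gives U(7,14).
Bases of U(7,14) = (14 choose 7) = 3432.

3432


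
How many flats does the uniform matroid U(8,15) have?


Flats of U(8,15): every subset of size < 8 is a flat, plus E itself.
Count = (15 choose 0) + (15 choose 1) + (15 choose 2) + (15 choose 3) + (15 choose 4) + (15 choose 5) + (15 choose 6) + (15 choose 7) + 1
     = 1 + 15 + 105 + 455 + 1365 + 3003 + 5005 + 6435 + 1
     = 16385.

16385


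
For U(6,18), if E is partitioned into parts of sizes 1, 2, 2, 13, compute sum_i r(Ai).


r(Ai) = min(|Ai|, 6) for each part.
Sum = min(1,6) + min(2,6) + min(2,6) + min(13,6)
    = 1 + 2 + 2 + 6
    = 11.

11


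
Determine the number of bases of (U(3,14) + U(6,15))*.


(M1+M2)* = M1* + M2*.
M1* = U(11,14), bases: C(14,11) = 364.
M2* = U(9,15), bases: C(15,9) = 5005.
|B(M*)| = 364 * 5005 = 1821820.

1821820


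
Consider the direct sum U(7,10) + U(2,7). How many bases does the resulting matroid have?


Bases of a direct sum M1 + M2: |B| = |B(M1)| * |B(M2)|.
|B(U(7,10))| = C(10,7) = 120.
|B(U(2,7))| = C(7,2) = 21.
Total bases = 120 * 21 = 2520.

2520


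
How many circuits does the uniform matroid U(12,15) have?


In U(12,15), circuits are the (13)-element subsets.
Any set of 13 elements is dependent, and removing any one element gives
an independent set of size 12, so it is a minimal dependent set.
Number of circuits = C(15,13) = 15! / (13! * 2!) = 105.

105


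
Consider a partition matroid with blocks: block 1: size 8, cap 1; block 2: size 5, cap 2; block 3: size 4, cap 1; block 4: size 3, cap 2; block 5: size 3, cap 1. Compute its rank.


Rank of a partition matroid = sum of min(|Si|, ci) for each block.
= min(8,1) + min(5,2) + min(4,1) + min(3,2) + min(3,1)
= 1 + 2 + 1 + 2 + 1
= 7.

7


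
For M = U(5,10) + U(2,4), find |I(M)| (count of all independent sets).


For a direct sum, |I(M1+M2)| = |I(M1)| * |I(M2)|.
|I(U(5,10))| = sum C(10,k) for k=0..5 = 638.
|I(U(2,4))| = sum C(4,k) for k=0..2 = 11.
Total = 638 * 11 = 7018.

7018


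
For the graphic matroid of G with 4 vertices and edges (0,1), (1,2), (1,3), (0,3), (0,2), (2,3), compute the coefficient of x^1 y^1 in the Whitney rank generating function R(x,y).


R(x,y) = sum over A in 2^E of x^(r(E)-r(A)) * y^(|A|-r(A)).
G has 4 vertices, 6 edges. r(E) = 3.
Enumerate all 2^6 = 64 subsets.
Count subsets with r(E)-r(A)=1 and |A|-r(A)=1: 4.

4


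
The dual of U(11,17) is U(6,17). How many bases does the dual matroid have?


The dual of U(r,n) is U(n-r, n) = U(6,17).
Bases of U(6,17) are all (6)-element subsets.
|B(M*)| = C(17,6) = 12376.

12376


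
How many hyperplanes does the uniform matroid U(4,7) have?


Hyperplanes of U(4,7) are flats of rank 3.
In a uniform matroid, these are exactly the (3)-element subsets.
Count = C(7,3) = 7! / (3! * 4!) = 35.

35


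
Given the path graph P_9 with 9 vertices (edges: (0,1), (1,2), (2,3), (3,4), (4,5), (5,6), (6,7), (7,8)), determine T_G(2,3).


A path on 9 vertices is a tree with 8 edges.
T(x,y) = x^(8) for any tree.
T(2,3) = 2^8 = 256.

256


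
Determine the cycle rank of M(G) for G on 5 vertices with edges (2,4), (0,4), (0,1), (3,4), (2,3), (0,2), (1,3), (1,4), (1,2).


Cycle rank (nullity) = |E| - r(M) = |E| - (|V| - c).
|E| = 9, |V| = 5, c = 1.
Nullity = 9 - (5 - 1) = 9 - 4 = 5.

5


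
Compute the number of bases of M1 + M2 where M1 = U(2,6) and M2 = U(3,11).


Bases of a direct sum M1 + M2: |B| = |B(M1)| * |B(M2)|.
|B(U(2,6))| = C(6,2) = 15.
|B(U(3,11))| = C(11,3) = 165.
Total bases = 15 * 165 = 2475.

2475


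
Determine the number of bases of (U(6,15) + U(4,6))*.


(M1+M2)* = M1* + M2*.
M1* = U(9,15), bases: C(15,9) = 5005.
M2* = U(2,6), bases: C(6,2) = 15.
|B(M*)| = 5005 * 15 = 75075.

75075


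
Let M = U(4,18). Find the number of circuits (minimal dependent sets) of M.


In U(4,18), circuits are the (5)-element subsets.
Any set of 5 elements is dependent, and removing any one element gives
an independent set of size 4, so it is a minimal dependent set.
Number of circuits = (18 choose 5) = 8568.

8568


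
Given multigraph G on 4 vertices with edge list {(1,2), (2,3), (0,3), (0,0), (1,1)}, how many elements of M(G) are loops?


In a graphic matroid, a loop is a self-loop edge (u,u) with rank 0.
Examining all 5 edges for self-loops...
Self-loops found: (0,0), (1,1)
Number of loops = 2.

2


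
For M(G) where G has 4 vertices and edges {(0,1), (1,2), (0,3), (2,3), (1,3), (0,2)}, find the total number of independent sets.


An independent set in a graphic matroid is an acyclic edge subset.
G has 4 vertices and 6 edges.
Enumerate all 2^6 = 64 subsets, checking for acyclicity.
Total independent sets = 38.

38


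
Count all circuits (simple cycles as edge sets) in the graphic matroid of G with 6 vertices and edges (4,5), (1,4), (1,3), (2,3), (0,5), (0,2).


A circuit in a graphic matroid = edge set of a simple cycle.
G has 6 vertices and 6 edges.
Enumerating all minimal edge subsets forming cycles...
Total circuits found: 1.

1


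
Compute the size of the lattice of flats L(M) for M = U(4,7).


Flats of U(4,7): every subset of size < 4 is a flat, plus E itself.
Count = C(7,0) + C(7,1) + C(7,2) + C(7,3) + 1
     = 1 + 7 + 21 + 35 + 1
     = 65.

65


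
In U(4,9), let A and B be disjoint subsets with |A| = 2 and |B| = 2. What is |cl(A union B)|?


|A union B| = 2 + 2 = 4 (disjoint).
In U(4,9), cl(S) = S if |S| < 4, else cl(S) = E.
Since 4 >= 4, cl(A union B) = E.
|cl(A union B)| = 9.

9


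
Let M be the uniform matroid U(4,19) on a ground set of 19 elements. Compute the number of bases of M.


Bases of U(4,19) are all 4-element subsets of the 19-element ground set.
Number of bases = C(19,4).
C(19,4) = 19! / (4! * 15!) = 3876.

3876


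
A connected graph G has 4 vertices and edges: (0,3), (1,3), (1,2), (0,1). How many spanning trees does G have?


By Kirchhoff's matrix tree theorem, the number of spanning trees equals
the determinant of any cofactor of the Laplacian matrix L.
G has 4 vertices and 4 edges.
Computing the (3 x 3) cofactor determinant gives 3.

3


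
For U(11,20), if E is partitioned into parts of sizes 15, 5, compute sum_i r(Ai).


r(Ai) = min(|Ai|, 11) for each part.
Sum = min(15,11) + min(5,11)
    = 11 + 5
    = 16.

16


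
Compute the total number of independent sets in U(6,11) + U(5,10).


For a direct sum, |I(M1+M2)| = |I(M1)| * |I(M2)|.
|I(U(6,11))| = sum C(11,k) for k=0..6 = 1486.
|I(U(5,10))| = sum C(10,k) for k=0..5 = 638.
Total = 1486 * 638 = 948068.

948068


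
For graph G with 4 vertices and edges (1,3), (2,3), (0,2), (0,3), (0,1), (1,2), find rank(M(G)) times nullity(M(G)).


r(M) = |V| - c = 4 - 1 = 3.
nullity = |E| - r(M) = 6 - 3 = 3.
Product = 3 * 3 = 9.

9


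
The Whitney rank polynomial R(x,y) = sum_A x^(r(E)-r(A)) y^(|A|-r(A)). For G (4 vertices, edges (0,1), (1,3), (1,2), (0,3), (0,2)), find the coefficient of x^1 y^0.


R(x,y) = sum over A in 2^E of x^(r(E)-r(A)) * y^(|A|-r(A)).
G has 4 vertices, 5 edges. r(E) = 3.
Enumerate all 2^5 = 32 subsets.
Count subsets with r(E)-r(A)=1 and |A|-r(A)=0: 10.

10


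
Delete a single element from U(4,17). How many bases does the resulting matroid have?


Deleting e from U(4,17) gives U(4,16) since n > r.
Bases of U(4,16) = C(16,4) = 16! / (4! * 12!) = 1820.

1820


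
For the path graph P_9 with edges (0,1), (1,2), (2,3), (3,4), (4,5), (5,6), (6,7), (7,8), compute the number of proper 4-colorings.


P(P_9, k) = k * (k-1)^(8).
P(4) = 4 * 3^8 = 4 * 6561 = 26244.

26244


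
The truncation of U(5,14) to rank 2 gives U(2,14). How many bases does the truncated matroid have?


Truncating U(5,14) to rank 2 gives U(2,14).
Bases of U(2,14) are all 2-element subsets of 14 elements.
Number of bases = C(14,2) = (14 * 13) / (1 * 2) = 91.

91


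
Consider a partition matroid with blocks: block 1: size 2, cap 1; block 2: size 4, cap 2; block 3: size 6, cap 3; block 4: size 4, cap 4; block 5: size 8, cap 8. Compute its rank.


Rank of a partition matroid = sum of min(|Si|, ci) for each block.
= min(2,1) + min(4,2) + min(6,3) + min(4,4) + min(8,8)
= 1 + 2 + 3 + 4 + 8
= 18.

18


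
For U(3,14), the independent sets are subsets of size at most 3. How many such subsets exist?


Independent sets of U(3,14) are all subsets of size <= 3.
Count = (14 choose 0) + (14 choose 1) + (14 choose 2) + (14 choose 3)
     = 1 + 14 + 91 + 364
     = 470.

470


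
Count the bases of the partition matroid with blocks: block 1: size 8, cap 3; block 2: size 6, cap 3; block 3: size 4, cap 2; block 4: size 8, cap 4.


A basis picks exactly ci elements from block i.
Number of bases = product of C(|Si|, ci).
= C(8,3) * C(6,3) * C(4,2) * C(8,4)
= 56 * 20 * 6 * 70
= 470400.

470400


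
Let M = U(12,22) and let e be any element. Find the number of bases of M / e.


Contracting e from U(12,22) gives U(11,21).
Bases of U(11,21) = C(21,11) = 352716.

352716


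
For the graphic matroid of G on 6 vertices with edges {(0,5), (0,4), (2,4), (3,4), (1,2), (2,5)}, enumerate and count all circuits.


A circuit in a graphic matroid = edge set of a simple cycle.
G has 6 vertices and 6 edges.
Enumerating all minimal edge subsets forming cycles...
Total circuits found: 1.

1


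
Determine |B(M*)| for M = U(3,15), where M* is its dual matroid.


The dual of U(r,n) is U(n-r, n) = U(12,15).
Bases of U(12,15) are all (12)-element subsets.
|B(M*)| = C(15,12) = 455.

455


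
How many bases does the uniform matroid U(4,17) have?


Bases of U(4,17) are all 4-element subsets of the 17-element ground set.
Number of bases = C(17,4).
(17 choose 4) = 2380.

2380


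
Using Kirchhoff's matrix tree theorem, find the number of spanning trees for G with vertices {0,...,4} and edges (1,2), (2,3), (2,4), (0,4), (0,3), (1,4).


By Kirchhoff's matrix tree theorem, the number of spanning trees equals
the determinant of any cofactor of the Laplacian matrix L.
G has 5 vertices and 6 edges.
Computing the (4 x 4) cofactor determinant gives 11.

11


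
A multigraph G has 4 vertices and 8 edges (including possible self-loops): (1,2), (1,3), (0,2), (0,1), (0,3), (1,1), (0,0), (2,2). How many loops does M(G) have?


In a graphic matroid, a loop is a self-loop edge (u,u) with rank 0.
Examining all 8 edges for self-loops...
Self-loops found: (1,1), (0,0), (2,2)
Number of loops = 3.

3


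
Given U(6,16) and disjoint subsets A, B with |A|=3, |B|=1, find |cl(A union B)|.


|A union B| = 3 + 1 = 4 (disjoint).
In U(6,16), cl(S) = S if |S| < 6, else cl(S) = E.
Since 4 < 6, cl(A union B) = A union B.
|cl(A union B)| = 4.

4


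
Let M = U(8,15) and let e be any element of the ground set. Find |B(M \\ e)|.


Deleting e from U(8,15) gives U(8,14) since n > r.
Bases of U(8,14) = C(14,8) = 3003.

3003


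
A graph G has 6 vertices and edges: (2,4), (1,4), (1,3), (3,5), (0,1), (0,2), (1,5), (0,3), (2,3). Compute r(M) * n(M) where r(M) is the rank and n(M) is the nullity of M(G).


r(M) = |V| - c = 6 - 1 = 5.
nullity = |E| - r(M) = 9 - 5 = 4.
Product = 5 * 4 = 20.

20


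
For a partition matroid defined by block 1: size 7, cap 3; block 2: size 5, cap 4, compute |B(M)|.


A basis picks exactly ci elements from block i.
Number of bases = product of C(|Si|, ci).
= C(7,3) * C(5,4)
= 35 * 5
= 175.

175


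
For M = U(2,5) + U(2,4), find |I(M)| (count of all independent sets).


For a direct sum, |I(M1+M2)| = |I(M1)| * |I(M2)|.
|I(U(2,5))| = sum C(5,k) for k=0..2 = 16.
|I(U(2,4))| = sum C(4,k) for k=0..2 = 11.
Total = 16 * 11 = 176.

176


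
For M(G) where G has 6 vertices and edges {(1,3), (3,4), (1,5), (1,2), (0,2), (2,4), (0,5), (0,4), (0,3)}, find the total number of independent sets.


An independent set in a graphic matroid is an acyclic edge subset.
G has 6 vertices and 9 edges.
Enumerate all 2^9 = 512 subsets, checking for acyclicity.
Total independent sets = 306.

306


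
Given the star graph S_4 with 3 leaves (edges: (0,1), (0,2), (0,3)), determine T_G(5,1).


A star on 4 vertices is a tree with 3 edges.
T(x,y) = x^(3) for any tree.
T(5,1) = 5^3 = 125.

125


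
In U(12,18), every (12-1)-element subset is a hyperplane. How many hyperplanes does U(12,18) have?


Hyperplanes of U(12,18) are flats of rank 11.
In a uniform matroid, these are exactly the (11)-element subsets.
Count = C(18,11) = 18! / (11! * 7!) = 31824.

31824


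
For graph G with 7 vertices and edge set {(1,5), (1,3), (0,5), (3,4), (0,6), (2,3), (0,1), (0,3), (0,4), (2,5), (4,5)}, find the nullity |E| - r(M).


Cycle rank (nullity) = |E| - r(M) = |E| - (|V| - c).
|E| = 11, |V| = 7, c = 1.
Nullity = 11 - (7 - 1) = 11 - 6 = 5.

5


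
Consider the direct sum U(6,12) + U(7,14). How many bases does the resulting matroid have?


Bases of a direct sum M1 + M2: |B| = |B(M1)| * |B(M2)|.
|B(U(6,12))| = C(12,6) = 924.
|B(U(7,14))| = C(14,7) = 3432.
Total bases = 924 * 3432 = 3171168.

3171168


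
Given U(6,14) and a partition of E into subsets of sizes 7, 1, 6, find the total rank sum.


r(Ai) = min(|Ai|, 6) for each part.
Sum = min(7,6) + min(1,6) + min(6,6)
    = 6 + 1 + 6
    = 13.

13


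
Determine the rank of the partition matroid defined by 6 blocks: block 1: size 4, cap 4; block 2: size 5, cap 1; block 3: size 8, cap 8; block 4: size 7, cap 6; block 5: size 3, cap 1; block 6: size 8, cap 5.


Rank of a partition matroid = sum of min(|Si|, ci) for each block.
= min(4,4) + min(5,1) + min(8,8) + min(7,6) + min(3,1) + min(8,5)
= 4 + 1 + 8 + 6 + 1 + 5
= 25.

25


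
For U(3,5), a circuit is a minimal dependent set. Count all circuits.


In U(3,5), circuits are the (4)-element subsets.
Any set of 4 elements is dependent, and removing any one element gives
an independent set of size 3, so it is a minimal dependent set.
Number of circuits = C(5,4) = 5! / (4! * 1!) = 5.

5


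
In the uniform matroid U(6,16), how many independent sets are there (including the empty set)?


Independent sets of U(6,16) are all subsets of size <= 6.
Count = C(16,0) + C(16,1) + C(16,2) + C(16,3) + C(16,4) + C(16,5) + C(16,6)
     = 1 + 16 + 120 + 560 + 1820 + 4368 + 8008
     = 14893.

14893


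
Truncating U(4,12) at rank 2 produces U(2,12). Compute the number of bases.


Truncating U(4,12) to rank 2 gives U(2,12).
Bases of U(2,12) are all 2-element subsets of 12 elements.
Number of bases = C(12,2) = (12 * 11) / (1 * 2) = 66.

66


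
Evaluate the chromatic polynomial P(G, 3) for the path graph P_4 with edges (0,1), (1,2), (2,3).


P(P_4, k) = k * (k-1)^(3).
P(3) = 3 * 2^3 = 3 * 8 = 24.

24


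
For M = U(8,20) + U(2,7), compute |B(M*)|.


(M1+M2)* = M1* + M2*.
M1* = U(12,20), bases: C(20,12) = 125970.
M2* = U(5,7), bases: C(7,5) = 21.
|B(M*)| = 125970 * 21 = 2645370.

2645370


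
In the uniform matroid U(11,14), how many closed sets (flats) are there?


Flats of U(11,14): every subset of size < 11 is a flat, plus E itself.
Count = C(14,0) + C(14,1) + C(14,2) + C(14,3) + C(14,4) + C(14,5) + C(14,6) + C(14,7) + C(14,8) + C(14,9) + C(14,10) + 1
     = 1 + 14 + 91 + 364 + 1001 + 2002 + 3003 + 3432 + 3003 + 2002 + 1001 + 1
     = 15915.

15915


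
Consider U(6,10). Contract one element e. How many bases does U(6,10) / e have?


Contracting e from U(6,10) gives U(5,9).
Bases of U(5,9) = C(9,5) = 126.

126


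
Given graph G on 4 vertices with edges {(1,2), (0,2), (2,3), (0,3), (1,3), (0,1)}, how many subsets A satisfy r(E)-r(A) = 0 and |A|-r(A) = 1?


R(x,y) = sum over A in 2^E of x^(r(E)-r(A)) * y^(|A|-r(A)).
G has 4 vertices, 6 edges. r(E) = 3.
Enumerate all 2^6 = 64 subsets.
Count subsets with r(E)-r(A)=0 and |A|-r(A)=1: 15.

15


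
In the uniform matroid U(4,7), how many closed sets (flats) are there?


Flats of U(4,7): every subset of size < 4 is a flat, plus E itself.
Count = C(7,0) + C(7,1) + C(7,2) + C(7,3) + 1
     = 1 + 7 + 21 + 35 + 1
     = 65.

65


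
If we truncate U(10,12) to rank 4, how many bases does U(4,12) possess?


Truncating U(10,12) to rank 4 gives U(4,12).
Bases of U(4,12) are all 4-element subsets of 12 elements.
Number of bases = (12 choose 4) = 495.

495


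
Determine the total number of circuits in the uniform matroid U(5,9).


In U(5,9), circuits are the (6)-element subsets.
Any set of 6 elements is dependent, and removing any one element gives
an independent set of size 5, so it is a minimal dependent set.
Number of circuits = (9 choose 6) = 84.

84


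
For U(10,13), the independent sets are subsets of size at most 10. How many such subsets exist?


Independent sets of U(10,13) are all subsets of size <= 10.
Count = C(13,0) + C(13,1) + C(13,2) + C(13,3) + C(13,4) + C(13,5) + C(13,6) + C(13,7) + C(13,8) + C(13,9) + C(13,10)
     = 1 + 13 + 78 + 286 + 715 + 1287 + 1716 + 1716 + 1287 + 715 + 286
     = 8100.

8100
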